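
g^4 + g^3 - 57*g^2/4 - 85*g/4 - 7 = (g - 4)*(g + 1/2)*(g + 1)*(g + 7/2)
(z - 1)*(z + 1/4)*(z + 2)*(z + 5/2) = z^4 + 15*z^3/4 + 11*z^2/8 - 39*z/8 - 5/4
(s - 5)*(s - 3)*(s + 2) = s^3 - 6*s^2 - s + 30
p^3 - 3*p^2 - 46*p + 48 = (p - 8)*(p - 1)*(p + 6)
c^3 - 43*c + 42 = (c - 6)*(c - 1)*(c + 7)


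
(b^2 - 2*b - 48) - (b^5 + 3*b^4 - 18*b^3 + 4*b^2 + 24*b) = -b^5 - 3*b^4 + 18*b^3 - 3*b^2 - 26*b - 48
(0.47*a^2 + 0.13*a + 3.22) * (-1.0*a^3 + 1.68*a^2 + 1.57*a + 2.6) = -0.47*a^5 + 0.6596*a^4 - 2.2637*a^3 + 6.8357*a^2 + 5.3934*a + 8.372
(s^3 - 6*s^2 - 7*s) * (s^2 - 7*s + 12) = s^5 - 13*s^4 + 47*s^3 - 23*s^2 - 84*s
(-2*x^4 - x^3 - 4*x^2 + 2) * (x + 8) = -2*x^5 - 17*x^4 - 12*x^3 - 32*x^2 + 2*x + 16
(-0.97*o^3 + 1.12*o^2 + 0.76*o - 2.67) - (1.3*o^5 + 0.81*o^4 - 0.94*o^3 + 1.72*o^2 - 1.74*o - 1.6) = -1.3*o^5 - 0.81*o^4 - 0.03*o^3 - 0.6*o^2 + 2.5*o - 1.07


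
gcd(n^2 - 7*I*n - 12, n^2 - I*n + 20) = 1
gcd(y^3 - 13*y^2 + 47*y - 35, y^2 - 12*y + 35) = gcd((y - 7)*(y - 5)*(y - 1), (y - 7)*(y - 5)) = y^2 - 12*y + 35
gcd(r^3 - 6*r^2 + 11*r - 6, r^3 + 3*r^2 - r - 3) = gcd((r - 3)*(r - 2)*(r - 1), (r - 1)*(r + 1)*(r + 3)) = r - 1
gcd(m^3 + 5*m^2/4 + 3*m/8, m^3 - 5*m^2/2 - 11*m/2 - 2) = m + 1/2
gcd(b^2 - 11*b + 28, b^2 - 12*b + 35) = b - 7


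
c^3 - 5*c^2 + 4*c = c*(c - 4)*(c - 1)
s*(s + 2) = s^2 + 2*s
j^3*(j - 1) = j^4 - j^3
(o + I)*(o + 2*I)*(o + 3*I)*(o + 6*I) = o^4 + 12*I*o^3 - 47*o^2 - 72*I*o + 36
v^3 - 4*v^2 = v^2*(v - 4)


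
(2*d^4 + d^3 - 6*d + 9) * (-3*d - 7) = -6*d^5 - 17*d^4 - 7*d^3 + 18*d^2 + 15*d - 63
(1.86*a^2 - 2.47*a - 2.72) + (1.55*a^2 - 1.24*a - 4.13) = 3.41*a^2 - 3.71*a - 6.85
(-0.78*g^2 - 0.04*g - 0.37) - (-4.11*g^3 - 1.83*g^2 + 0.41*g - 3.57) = 4.11*g^3 + 1.05*g^2 - 0.45*g + 3.2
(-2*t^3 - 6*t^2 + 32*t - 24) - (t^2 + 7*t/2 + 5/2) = -2*t^3 - 7*t^2 + 57*t/2 - 53/2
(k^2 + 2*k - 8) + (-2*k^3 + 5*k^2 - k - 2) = -2*k^3 + 6*k^2 + k - 10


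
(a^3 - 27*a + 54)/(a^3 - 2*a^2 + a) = (a^3 - 27*a + 54)/(a*(a^2 - 2*a + 1))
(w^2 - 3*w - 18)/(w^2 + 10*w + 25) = (w^2 - 3*w - 18)/(w^2 + 10*w + 25)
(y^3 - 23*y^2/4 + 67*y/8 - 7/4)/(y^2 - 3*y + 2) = (8*y^2 - 30*y + 7)/(8*(y - 1))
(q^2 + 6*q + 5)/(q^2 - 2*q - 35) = (q + 1)/(q - 7)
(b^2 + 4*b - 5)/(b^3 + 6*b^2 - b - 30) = (b - 1)/(b^2 + b - 6)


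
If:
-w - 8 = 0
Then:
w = -8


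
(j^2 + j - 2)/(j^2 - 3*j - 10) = (j - 1)/(j - 5)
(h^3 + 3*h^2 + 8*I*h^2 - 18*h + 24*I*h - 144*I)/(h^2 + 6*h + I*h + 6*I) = (h^2 + h*(-3 + 8*I) - 24*I)/(h + I)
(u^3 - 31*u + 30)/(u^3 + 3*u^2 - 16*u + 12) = (u - 5)/(u - 2)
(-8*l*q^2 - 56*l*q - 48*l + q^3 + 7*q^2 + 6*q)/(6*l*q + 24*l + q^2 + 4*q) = (-8*l*q^2 - 56*l*q - 48*l + q^3 + 7*q^2 + 6*q)/(6*l*q + 24*l + q^2 + 4*q)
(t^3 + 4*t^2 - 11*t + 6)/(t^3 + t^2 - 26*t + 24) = (t - 1)/(t - 4)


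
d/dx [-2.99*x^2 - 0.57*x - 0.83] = -5.98*x - 0.57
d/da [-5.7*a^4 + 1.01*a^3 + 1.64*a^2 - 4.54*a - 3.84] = -22.8*a^3 + 3.03*a^2 + 3.28*a - 4.54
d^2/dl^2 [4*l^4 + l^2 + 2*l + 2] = 48*l^2 + 2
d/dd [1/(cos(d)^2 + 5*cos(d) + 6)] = (2*cos(d) + 5)*sin(d)/(cos(d)^2 + 5*cos(d) + 6)^2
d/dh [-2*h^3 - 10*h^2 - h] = -6*h^2 - 20*h - 1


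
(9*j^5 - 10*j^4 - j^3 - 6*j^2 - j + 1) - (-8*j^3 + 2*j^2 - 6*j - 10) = 9*j^5 - 10*j^4 + 7*j^3 - 8*j^2 + 5*j + 11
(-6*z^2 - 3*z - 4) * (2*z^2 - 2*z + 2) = -12*z^4 + 6*z^3 - 14*z^2 + 2*z - 8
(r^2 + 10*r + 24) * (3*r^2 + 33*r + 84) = 3*r^4 + 63*r^3 + 486*r^2 + 1632*r + 2016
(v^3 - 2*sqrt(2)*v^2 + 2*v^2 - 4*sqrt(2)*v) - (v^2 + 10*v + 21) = v^3 - 2*sqrt(2)*v^2 + v^2 - 10*v - 4*sqrt(2)*v - 21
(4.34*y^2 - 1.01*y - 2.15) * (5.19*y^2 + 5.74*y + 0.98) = 22.5246*y^4 + 19.6697*y^3 - 12.7027*y^2 - 13.3308*y - 2.107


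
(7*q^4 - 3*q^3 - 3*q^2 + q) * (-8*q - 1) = -56*q^5 + 17*q^4 + 27*q^3 - 5*q^2 - q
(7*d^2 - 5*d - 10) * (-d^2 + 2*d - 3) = -7*d^4 + 19*d^3 - 21*d^2 - 5*d + 30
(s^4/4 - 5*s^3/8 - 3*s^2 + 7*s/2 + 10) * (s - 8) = s^5/4 - 21*s^4/8 + 2*s^3 + 55*s^2/2 - 18*s - 80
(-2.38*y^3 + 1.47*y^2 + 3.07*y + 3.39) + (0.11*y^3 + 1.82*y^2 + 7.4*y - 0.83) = -2.27*y^3 + 3.29*y^2 + 10.47*y + 2.56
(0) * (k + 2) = 0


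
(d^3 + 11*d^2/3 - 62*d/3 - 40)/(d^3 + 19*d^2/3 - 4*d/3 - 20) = (3*d^2 - 7*d - 20)/(3*d^2 + d - 10)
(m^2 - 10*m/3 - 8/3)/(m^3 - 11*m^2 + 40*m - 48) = (m + 2/3)/(m^2 - 7*m + 12)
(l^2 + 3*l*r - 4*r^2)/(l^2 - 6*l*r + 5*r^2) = (-l - 4*r)/(-l + 5*r)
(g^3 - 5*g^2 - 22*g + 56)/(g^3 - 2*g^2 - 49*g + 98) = (g + 4)/(g + 7)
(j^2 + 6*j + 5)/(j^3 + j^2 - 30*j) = (j^2 + 6*j + 5)/(j*(j^2 + j - 30))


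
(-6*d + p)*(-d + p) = 6*d^2 - 7*d*p + p^2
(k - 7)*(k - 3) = k^2 - 10*k + 21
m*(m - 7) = m^2 - 7*m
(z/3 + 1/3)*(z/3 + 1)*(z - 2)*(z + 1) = z^4/9 + z^3/3 - z^2/3 - 11*z/9 - 2/3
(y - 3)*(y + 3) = y^2 - 9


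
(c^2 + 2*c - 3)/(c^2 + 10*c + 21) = (c - 1)/(c + 7)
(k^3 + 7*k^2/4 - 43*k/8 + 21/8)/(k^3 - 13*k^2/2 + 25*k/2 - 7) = (8*k^2 + 22*k - 21)/(4*(2*k^2 - 11*k + 14))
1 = 1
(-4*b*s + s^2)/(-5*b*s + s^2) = (4*b - s)/(5*b - s)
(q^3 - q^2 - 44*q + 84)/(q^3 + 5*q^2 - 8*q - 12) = (q^2 + q - 42)/(q^2 + 7*q + 6)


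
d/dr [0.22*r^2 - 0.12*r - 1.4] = 0.44*r - 0.12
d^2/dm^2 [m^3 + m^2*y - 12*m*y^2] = 6*m + 2*y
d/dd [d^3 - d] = 3*d^2 - 1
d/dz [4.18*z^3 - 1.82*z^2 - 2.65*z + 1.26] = 12.54*z^2 - 3.64*z - 2.65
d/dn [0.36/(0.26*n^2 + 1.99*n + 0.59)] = (-0.1872*n - 0.7164)/(0.26*n^2 + 1.99*n + 0.59)^2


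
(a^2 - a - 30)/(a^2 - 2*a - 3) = (-a^2 + a + 30)/(-a^2 + 2*a + 3)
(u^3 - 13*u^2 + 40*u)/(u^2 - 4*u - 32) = u*(u - 5)/(u + 4)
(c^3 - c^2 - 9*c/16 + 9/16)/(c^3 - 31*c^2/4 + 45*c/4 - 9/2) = (c + 3/4)/(c - 6)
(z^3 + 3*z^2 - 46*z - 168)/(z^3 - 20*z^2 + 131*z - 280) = (z^2 + 10*z + 24)/(z^2 - 13*z + 40)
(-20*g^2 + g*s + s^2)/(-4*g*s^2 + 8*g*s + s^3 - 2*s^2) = (5*g + s)/(s*(s - 2))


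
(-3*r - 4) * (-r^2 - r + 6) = 3*r^3 + 7*r^2 - 14*r - 24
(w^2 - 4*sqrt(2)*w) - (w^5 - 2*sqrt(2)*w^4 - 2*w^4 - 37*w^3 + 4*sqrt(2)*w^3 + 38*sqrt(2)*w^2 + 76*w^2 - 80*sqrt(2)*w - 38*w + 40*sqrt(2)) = -w^5 + 2*w^4 + 2*sqrt(2)*w^4 - 4*sqrt(2)*w^3 + 37*w^3 - 75*w^2 - 38*sqrt(2)*w^2 + 38*w + 76*sqrt(2)*w - 40*sqrt(2)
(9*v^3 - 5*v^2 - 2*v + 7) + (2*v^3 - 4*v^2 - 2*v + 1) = 11*v^3 - 9*v^2 - 4*v + 8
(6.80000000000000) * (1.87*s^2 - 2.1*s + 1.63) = 12.716*s^2 - 14.28*s + 11.084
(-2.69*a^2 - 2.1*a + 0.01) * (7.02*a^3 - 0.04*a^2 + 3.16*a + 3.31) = -18.8838*a^5 - 14.6344*a^4 - 8.3462*a^3 - 15.5403*a^2 - 6.9194*a + 0.0331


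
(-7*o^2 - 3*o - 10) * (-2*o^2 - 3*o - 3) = 14*o^4 + 27*o^3 + 50*o^2 + 39*o + 30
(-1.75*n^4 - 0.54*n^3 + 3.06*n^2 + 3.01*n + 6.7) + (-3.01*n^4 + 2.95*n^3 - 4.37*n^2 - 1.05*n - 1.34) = -4.76*n^4 + 2.41*n^3 - 1.31*n^2 + 1.96*n + 5.36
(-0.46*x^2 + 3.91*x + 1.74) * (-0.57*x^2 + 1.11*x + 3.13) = 0.2622*x^4 - 2.7393*x^3 + 1.9085*x^2 + 14.1697*x + 5.4462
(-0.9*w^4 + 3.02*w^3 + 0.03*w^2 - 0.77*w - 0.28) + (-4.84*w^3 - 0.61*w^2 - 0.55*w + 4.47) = -0.9*w^4 - 1.82*w^3 - 0.58*w^2 - 1.32*w + 4.19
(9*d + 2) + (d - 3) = 10*d - 1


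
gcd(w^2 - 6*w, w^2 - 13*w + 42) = w - 6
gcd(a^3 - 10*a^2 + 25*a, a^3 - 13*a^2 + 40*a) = a^2 - 5*a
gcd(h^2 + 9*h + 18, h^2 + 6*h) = h + 6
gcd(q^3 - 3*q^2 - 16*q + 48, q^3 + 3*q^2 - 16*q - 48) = q^2 - 16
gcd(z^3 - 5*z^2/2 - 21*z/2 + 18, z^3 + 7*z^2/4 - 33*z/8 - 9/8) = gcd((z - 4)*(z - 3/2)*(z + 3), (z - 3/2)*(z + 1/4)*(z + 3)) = z^2 + 3*z/2 - 9/2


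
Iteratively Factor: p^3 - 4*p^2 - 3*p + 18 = (p - 3)*(p^2 - p - 6) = (p - 3)*(p + 2)*(p - 3)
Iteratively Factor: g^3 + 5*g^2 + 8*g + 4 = (g + 2)*(g^2 + 3*g + 2) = (g + 1)*(g + 2)*(g + 2)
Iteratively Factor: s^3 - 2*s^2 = (s)*(s^2 - 2*s) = s*(s - 2)*(s)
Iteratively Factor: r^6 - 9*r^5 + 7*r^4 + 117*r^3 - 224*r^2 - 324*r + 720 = (r + 2)*(r^5 - 11*r^4 + 29*r^3 + 59*r^2 - 342*r + 360) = (r - 5)*(r + 2)*(r^4 - 6*r^3 - r^2 + 54*r - 72) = (r - 5)*(r - 2)*(r + 2)*(r^3 - 4*r^2 - 9*r + 36) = (r - 5)*(r - 3)*(r - 2)*(r + 2)*(r^2 - r - 12) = (r - 5)*(r - 3)*(r - 2)*(r + 2)*(r + 3)*(r - 4)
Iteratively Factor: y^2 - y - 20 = (y + 4)*(y - 5)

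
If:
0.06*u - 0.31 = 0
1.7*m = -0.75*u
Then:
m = -2.28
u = 5.17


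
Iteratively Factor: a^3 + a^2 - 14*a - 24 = (a + 3)*(a^2 - 2*a - 8) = (a + 2)*(a + 3)*(a - 4)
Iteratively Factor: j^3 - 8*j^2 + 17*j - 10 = (j - 5)*(j^2 - 3*j + 2) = (j - 5)*(j - 2)*(j - 1)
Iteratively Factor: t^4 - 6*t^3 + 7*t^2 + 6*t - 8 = (t - 4)*(t^3 - 2*t^2 - t + 2) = (t - 4)*(t + 1)*(t^2 - 3*t + 2) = (t - 4)*(t - 1)*(t + 1)*(t - 2)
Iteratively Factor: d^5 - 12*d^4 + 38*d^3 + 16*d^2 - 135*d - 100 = (d - 5)*(d^4 - 7*d^3 + 3*d^2 + 31*d + 20) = (d - 5)*(d - 4)*(d^3 - 3*d^2 - 9*d - 5) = (d - 5)^2*(d - 4)*(d^2 + 2*d + 1) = (d - 5)^2*(d - 4)*(d + 1)*(d + 1)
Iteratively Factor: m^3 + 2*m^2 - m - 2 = (m + 2)*(m^2 - 1) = (m - 1)*(m + 2)*(m + 1)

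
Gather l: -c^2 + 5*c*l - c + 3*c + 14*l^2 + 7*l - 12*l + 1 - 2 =-c^2 + 2*c + 14*l^2 + l*(5*c - 5) - 1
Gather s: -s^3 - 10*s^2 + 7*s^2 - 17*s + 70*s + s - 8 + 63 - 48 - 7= -s^3 - 3*s^2 + 54*s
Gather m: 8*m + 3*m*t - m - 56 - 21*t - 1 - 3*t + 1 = m*(3*t + 7) - 24*t - 56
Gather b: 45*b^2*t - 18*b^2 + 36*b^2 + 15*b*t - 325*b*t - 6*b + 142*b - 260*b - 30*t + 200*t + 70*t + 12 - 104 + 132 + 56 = b^2*(45*t + 18) + b*(-310*t - 124) + 240*t + 96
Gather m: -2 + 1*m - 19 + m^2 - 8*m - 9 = m^2 - 7*m - 30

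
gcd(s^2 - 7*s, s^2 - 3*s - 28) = s - 7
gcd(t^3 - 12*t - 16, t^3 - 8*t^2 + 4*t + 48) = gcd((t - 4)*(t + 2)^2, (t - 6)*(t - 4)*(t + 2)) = t^2 - 2*t - 8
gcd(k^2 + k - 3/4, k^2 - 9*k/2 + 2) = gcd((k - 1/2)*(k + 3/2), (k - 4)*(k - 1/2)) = k - 1/2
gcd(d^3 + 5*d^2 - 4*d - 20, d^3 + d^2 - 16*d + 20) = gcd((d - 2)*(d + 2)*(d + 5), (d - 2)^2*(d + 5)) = d^2 + 3*d - 10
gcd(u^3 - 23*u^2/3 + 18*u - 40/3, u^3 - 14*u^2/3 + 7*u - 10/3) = u^2 - 11*u/3 + 10/3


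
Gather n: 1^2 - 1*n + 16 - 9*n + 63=80 - 10*n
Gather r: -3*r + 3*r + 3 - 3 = 0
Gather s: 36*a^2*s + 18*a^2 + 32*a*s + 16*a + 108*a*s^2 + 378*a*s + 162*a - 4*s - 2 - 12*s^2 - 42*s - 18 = 18*a^2 + 178*a + s^2*(108*a - 12) + s*(36*a^2 + 410*a - 46) - 20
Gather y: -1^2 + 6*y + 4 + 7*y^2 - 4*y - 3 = 7*y^2 + 2*y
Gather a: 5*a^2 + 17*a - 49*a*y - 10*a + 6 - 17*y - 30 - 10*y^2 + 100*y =5*a^2 + a*(7 - 49*y) - 10*y^2 + 83*y - 24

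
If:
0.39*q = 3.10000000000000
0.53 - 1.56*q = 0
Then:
No Solution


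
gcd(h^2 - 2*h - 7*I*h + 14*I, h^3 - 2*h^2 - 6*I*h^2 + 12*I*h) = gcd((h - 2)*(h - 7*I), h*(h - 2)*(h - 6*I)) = h - 2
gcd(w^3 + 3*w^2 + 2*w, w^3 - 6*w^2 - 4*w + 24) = w + 2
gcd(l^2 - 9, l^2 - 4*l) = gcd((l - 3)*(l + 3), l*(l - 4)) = 1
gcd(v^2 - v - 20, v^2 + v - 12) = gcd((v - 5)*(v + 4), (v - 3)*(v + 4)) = v + 4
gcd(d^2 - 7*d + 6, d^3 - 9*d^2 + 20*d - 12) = d^2 - 7*d + 6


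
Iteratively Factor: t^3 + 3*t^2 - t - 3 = (t + 1)*(t^2 + 2*t - 3) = (t + 1)*(t + 3)*(t - 1)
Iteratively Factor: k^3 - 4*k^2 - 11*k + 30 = (k - 5)*(k^2 + k - 6) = (k - 5)*(k + 3)*(k - 2)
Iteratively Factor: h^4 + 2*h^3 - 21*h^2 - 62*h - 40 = (h + 2)*(h^3 - 21*h - 20) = (h + 1)*(h + 2)*(h^2 - h - 20) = (h - 5)*(h + 1)*(h + 2)*(h + 4)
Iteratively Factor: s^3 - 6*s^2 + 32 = (s + 2)*(s^2 - 8*s + 16) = (s - 4)*(s + 2)*(s - 4)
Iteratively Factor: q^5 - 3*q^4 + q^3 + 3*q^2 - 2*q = (q - 1)*(q^4 - 2*q^3 - q^2 + 2*q) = (q - 1)*(q + 1)*(q^3 - 3*q^2 + 2*q) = (q - 1)^2*(q + 1)*(q^2 - 2*q) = q*(q - 1)^2*(q + 1)*(q - 2)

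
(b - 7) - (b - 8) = 1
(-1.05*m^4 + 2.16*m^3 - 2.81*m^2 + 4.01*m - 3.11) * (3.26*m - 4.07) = -3.423*m^5 + 11.3151*m^4 - 17.9518*m^3 + 24.5093*m^2 - 26.4593*m + 12.6577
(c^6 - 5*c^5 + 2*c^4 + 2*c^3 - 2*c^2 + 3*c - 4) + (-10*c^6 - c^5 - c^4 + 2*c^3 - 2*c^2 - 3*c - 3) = -9*c^6 - 6*c^5 + c^4 + 4*c^3 - 4*c^2 - 7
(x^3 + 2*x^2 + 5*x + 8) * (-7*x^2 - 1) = -7*x^5 - 14*x^4 - 36*x^3 - 58*x^2 - 5*x - 8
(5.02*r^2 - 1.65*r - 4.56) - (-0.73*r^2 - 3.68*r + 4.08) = 5.75*r^2 + 2.03*r - 8.64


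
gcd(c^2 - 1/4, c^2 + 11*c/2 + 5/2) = c + 1/2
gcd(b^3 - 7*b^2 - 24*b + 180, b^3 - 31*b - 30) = b^2 - b - 30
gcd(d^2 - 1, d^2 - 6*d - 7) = d + 1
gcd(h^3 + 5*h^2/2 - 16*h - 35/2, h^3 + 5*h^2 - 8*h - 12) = h + 1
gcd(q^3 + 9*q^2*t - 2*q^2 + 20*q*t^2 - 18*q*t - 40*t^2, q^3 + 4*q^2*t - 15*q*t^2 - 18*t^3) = 1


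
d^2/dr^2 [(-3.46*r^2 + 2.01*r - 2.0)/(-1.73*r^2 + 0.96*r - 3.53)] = (-0.538721999999993*r^3 - 90.864444*r^2 + 53.719614*r + 51.865252)/(5.177717*r^6 - 8.619552*r^5 + 36.477915*r^4 - 36.06048*r^3 + 74.431815*r^2 - 35.887392*r + 43.986977)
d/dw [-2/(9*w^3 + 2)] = 54*w^2/(9*w^3 + 2)^2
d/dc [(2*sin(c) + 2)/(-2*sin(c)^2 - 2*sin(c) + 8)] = (sin(c)^2 + 2*sin(c) + 5)*cos(c)/(sin(c)^2 + sin(c) - 4)^2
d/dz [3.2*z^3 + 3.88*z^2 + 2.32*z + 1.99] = 9.6*z^2 + 7.76*z + 2.32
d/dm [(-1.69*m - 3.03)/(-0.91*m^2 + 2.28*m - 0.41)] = (-1.5379*m^2 - 5.5146*m + 7.6013)/(0.8281*m^4 - 4.1496*m^3 + 5.9446*m^2 - 1.8696*m + 0.1681)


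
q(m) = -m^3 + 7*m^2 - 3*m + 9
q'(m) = -3*m^2 + 14*m - 3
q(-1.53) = 33.56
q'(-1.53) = -31.44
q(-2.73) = 89.71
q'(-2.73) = -63.58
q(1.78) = 20.20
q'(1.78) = 12.41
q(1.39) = 15.67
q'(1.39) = 10.66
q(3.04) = 36.48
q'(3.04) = 11.84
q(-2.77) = 92.27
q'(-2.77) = -64.80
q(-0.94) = 18.84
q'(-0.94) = -18.81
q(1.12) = 13.02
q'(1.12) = 8.92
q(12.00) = -747.00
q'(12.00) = -267.00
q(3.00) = 36.00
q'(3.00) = 12.00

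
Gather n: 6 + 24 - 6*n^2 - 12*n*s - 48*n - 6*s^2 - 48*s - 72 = -6*n^2 + n*(-12*s - 48) - 6*s^2 - 48*s - 42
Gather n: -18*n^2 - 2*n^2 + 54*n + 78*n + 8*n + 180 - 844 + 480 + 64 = -20*n^2 + 140*n - 120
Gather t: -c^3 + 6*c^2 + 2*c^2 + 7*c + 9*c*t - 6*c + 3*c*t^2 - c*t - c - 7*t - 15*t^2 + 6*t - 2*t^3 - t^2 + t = -c^3 + 8*c^2 + 8*c*t - 2*t^3 + t^2*(3*c - 16)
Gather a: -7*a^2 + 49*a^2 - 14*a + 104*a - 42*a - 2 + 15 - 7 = 42*a^2 + 48*a + 6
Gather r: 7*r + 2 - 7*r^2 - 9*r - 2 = -7*r^2 - 2*r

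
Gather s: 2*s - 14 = 2*s - 14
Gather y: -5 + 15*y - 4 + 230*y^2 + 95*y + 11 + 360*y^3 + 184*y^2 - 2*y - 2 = 360*y^3 + 414*y^2 + 108*y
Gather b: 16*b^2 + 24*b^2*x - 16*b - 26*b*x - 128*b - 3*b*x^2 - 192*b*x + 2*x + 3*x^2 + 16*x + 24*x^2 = b^2*(24*x + 16) + b*(-3*x^2 - 218*x - 144) + 27*x^2 + 18*x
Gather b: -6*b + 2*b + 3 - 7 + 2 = -4*b - 2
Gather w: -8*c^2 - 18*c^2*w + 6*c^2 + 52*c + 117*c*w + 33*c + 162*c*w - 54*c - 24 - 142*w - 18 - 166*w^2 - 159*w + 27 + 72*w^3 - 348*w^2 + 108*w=-2*c^2 + 31*c + 72*w^3 - 514*w^2 + w*(-18*c^2 + 279*c - 193) - 15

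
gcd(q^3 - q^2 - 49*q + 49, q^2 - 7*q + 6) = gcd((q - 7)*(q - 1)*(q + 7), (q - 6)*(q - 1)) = q - 1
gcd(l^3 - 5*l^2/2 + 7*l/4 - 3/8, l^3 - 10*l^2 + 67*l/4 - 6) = l^2 - 2*l + 3/4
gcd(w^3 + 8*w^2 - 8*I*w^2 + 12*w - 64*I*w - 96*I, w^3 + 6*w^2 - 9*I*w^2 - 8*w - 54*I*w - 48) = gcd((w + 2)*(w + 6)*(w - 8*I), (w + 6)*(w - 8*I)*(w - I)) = w^2 + w*(6 - 8*I) - 48*I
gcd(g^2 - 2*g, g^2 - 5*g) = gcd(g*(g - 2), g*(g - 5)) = g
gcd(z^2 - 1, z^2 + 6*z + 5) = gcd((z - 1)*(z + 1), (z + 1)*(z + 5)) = z + 1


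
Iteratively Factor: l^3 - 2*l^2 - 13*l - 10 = (l + 1)*(l^2 - 3*l - 10) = (l + 1)*(l + 2)*(l - 5)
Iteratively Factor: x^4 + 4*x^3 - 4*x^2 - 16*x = (x - 2)*(x^3 + 6*x^2 + 8*x) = (x - 2)*(x + 2)*(x^2 + 4*x) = (x - 2)*(x + 2)*(x + 4)*(x)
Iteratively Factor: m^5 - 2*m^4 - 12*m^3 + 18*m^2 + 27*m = (m - 3)*(m^4 + m^3 - 9*m^2 - 9*m) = (m - 3)^2*(m^3 + 4*m^2 + 3*m) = m*(m - 3)^2*(m^2 + 4*m + 3) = m*(m - 3)^2*(m + 3)*(m + 1)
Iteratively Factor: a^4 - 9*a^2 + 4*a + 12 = (a + 3)*(a^3 - 3*a^2 + 4) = (a - 2)*(a + 3)*(a^2 - a - 2) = (a - 2)^2*(a + 3)*(a + 1)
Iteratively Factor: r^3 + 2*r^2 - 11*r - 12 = (r + 1)*(r^2 + r - 12) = (r - 3)*(r + 1)*(r + 4)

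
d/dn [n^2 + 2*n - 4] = 2*n + 2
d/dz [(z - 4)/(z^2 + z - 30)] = (z^2 + z - (z - 4)*(2*z + 1) - 30)/(z^2 + z - 30)^2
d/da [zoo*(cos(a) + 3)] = zoo*sin(a)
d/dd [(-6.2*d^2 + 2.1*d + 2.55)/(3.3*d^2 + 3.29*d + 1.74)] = (-27.328*d^2 - 38.406*d - 4.7355)/(10.89*d^4 + 21.714*d^3 + 22.3081*d^2 + 11.4492*d + 3.0276)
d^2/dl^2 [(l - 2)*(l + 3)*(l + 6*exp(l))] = 6*l^2*exp(l) + 30*l*exp(l) + 6*l - 12*exp(l) + 2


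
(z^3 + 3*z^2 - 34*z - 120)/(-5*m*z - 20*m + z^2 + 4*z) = (z^2 - z - 30)/(-5*m + z)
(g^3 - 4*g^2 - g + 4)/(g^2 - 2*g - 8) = (g^2 - 1)/(g + 2)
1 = 1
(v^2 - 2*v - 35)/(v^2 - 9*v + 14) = (v + 5)/(v - 2)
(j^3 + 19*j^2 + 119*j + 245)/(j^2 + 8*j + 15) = (j^2 + 14*j + 49)/(j + 3)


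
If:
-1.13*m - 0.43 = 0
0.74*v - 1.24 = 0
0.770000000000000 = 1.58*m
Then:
No Solution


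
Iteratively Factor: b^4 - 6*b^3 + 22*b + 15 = (b + 1)*(b^3 - 7*b^2 + 7*b + 15) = (b - 3)*(b + 1)*(b^2 - 4*b - 5) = (b - 5)*(b - 3)*(b + 1)*(b + 1)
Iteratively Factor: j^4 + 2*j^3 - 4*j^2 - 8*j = (j)*(j^3 + 2*j^2 - 4*j - 8) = j*(j - 2)*(j^2 + 4*j + 4) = j*(j - 2)*(j + 2)*(j + 2)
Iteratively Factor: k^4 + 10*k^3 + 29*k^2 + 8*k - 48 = (k + 3)*(k^3 + 7*k^2 + 8*k - 16) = (k + 3)*(k + 4)*(k^2 + 3*k - 4) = (k + 3)*(k + 4)^2*(k - 1)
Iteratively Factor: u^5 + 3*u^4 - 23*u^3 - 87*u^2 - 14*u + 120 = (u + 4)*(u^4 - u^3 - 19*u^2 - 11*u + 30) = (u + 3)*(u + 4)*(u^3 - 4*u^2 - 7*u + 10) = (u - 1)*(u + 3)*(u + 4)*(u^2 - 3*u - 10) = (u - 5)*(u - 1)*(u + 3)*(u + 4)*(u + 2)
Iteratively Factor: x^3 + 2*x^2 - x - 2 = (x - 1)*(x^2 + 3*x + 2) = (x - 1)*(x + 1)*(x + 2)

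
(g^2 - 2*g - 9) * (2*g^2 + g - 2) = 2*g^4 - 3*g^3 - 22*g^2 - 5*g + 18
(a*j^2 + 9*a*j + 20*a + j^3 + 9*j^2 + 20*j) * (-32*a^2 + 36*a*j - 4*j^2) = -32*a^3*j^2 - 288*a^3*j - 640*a^3 + 4*a^2*j^3 + 36*a^2*j^2 + 80*a^2*j + 32*a*j^4 + 288*a*j^3 + 640*a*j^2 - 4*j^5 - 36*j^4 - 80*j^3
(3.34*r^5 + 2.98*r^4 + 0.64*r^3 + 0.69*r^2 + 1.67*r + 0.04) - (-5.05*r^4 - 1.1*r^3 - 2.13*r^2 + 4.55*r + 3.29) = 3.34*r^5 + 8.03*r^4 + 1.74*r^3 + 2.82*r^2 - 2.88*r - 3.25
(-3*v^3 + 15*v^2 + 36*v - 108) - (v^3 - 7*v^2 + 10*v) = -4*v^3 + 22*v^2 + 26*v - 108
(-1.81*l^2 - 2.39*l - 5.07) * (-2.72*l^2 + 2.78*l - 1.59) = 4.9232*l^4 + 1.469*l^3 + 10.0241*l^2 - 10.2945*l + 8.0613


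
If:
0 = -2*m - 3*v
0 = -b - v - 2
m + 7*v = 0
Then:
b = -2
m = 0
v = 0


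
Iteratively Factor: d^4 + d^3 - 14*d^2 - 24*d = (d - 4)*(d^3 + 5*d^2 + 6*d) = d*(d - 4)*(d^2 + 5*d + 6) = d*(d - 4)*(d + 2)*(d + 3)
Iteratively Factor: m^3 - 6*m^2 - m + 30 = (m - 3)*(m^2 - 3*m - 10) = (m - 3)*(m + 2)*(m - 5)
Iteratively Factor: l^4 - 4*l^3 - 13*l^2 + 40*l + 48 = (l - 4)*(l^3 - 13*l - 12) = (l - 4)*(l + 1)*(l^2 - l - 12) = (l - 4)*(l + 1)*(l + 3)*(l - 4)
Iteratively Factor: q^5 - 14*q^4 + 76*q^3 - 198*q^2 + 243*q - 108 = (q - 1)*(q^4 - 13*q^3 + 63*q^2 - 135*q + 108) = (q - 3)*(q - 1)*(q^3 - 10*q^2 + 33*q - 36) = (q - 3)^2*(q - 1)*(q^2 - 7*q + 12) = (q - 3)^3*(q - 1)*(q - 4)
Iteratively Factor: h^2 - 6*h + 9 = (h - 3)*(h - 3)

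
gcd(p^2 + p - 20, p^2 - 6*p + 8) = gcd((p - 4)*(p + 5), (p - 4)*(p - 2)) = p - 4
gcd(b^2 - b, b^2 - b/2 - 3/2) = 1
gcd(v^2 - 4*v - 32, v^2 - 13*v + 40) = v - 8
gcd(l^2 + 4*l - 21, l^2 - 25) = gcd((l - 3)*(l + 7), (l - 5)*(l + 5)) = 1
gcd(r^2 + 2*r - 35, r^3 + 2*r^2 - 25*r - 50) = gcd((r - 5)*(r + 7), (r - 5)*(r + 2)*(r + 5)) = r - 5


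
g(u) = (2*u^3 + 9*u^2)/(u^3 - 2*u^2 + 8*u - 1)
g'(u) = (6*u^2 + 18*u)/(u^3 - 2*u^2 + 8*u - 1) + (2*u^3 + 9*u^2)*(-3*u^2 + 4*u - 8)/(u^3 - 2*u^2 + 8*u - 1)^2 = u*(-13*u^3 + 32*u^2 + 66*u - 18)/(u^6 - 4*u^5 + 20*u^4 - 34*u^3 + 68*u^2 - 16*u + 1)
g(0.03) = -0.01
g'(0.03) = -0.83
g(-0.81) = -0.52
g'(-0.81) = 0.41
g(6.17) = 3.92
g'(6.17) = -0.21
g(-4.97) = 0.11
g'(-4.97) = -0.22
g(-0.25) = -0.17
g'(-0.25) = 0.82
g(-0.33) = -0.23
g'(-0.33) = 0.78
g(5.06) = 4.15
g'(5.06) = -0.20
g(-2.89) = -0.41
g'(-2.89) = -0.25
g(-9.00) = 0.76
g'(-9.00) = -0.11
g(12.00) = 3.10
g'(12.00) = -0.09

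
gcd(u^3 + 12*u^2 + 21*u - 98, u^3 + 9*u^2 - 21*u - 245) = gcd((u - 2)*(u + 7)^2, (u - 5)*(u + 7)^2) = u^2 + 14*u + 49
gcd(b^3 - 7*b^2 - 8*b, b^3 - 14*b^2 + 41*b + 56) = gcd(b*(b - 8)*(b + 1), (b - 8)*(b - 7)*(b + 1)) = b^2 - 7*b - 8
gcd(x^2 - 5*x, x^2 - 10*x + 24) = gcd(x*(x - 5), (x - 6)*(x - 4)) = 1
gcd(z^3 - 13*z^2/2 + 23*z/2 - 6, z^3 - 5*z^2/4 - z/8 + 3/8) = z - 1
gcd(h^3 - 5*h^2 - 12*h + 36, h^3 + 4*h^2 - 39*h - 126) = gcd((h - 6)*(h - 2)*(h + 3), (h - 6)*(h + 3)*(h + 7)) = h^2 - 3*h - 18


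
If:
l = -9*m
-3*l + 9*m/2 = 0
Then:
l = 0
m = 0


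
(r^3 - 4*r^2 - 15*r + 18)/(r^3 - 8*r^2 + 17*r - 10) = (r^2 - 3*r - 18)/(r^2 - 7*r + 10)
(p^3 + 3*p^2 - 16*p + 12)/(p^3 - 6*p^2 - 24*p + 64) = (p^2 + 5*p - 6)/(p^2 - 4*p - 32)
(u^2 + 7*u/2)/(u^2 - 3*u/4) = 2*(2*u + 7)/(4*u - 3)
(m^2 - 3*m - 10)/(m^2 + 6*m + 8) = (m - 5)/(m + 4)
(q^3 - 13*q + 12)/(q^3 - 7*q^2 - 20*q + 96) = (q - 1)/(q - 8)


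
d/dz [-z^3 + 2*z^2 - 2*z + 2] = -3*z^2 + 4*z - 2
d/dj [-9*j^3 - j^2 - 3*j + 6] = -27*j^2 - 2*j - 3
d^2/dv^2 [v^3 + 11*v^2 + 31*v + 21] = 6*v + 22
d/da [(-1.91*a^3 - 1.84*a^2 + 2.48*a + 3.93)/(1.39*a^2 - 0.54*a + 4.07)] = (-2.6549*a^4 + 2.0628*a^3 - 25.7747*a^2 - 25.903*a + 12.2158)/(1.9321*a^4 - 1.5012*a^3 + 11.6062*a^2 - 4.3956*a + 16.5649)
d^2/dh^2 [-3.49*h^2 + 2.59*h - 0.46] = -6.98000000000000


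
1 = 1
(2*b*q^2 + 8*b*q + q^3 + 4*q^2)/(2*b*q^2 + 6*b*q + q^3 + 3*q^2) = (q + 4)/(q + 3)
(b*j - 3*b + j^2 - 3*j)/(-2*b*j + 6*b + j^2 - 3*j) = (-b - j)/(2*b - j)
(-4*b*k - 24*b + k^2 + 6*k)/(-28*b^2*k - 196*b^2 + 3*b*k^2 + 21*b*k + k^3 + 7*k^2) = (k + 6)/(7*b*k + 49*b + k^2 + 7*k)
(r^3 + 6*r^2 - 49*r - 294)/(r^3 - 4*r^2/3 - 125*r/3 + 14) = 3*(r + 7)/(3*r - 1)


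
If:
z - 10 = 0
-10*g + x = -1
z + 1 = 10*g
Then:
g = 11/10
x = 10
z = 10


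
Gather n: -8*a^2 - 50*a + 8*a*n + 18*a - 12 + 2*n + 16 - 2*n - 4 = -8*a^2 + 8*a*n - 32*a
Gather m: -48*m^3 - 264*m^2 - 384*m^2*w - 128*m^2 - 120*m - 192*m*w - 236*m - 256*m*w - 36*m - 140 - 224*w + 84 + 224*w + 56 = -48*m^3 + m^2*(-384*w - 392) + m*(-448*w - 392)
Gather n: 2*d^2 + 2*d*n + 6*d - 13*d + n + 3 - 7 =2*d^2 - 7*d + n*(2*d + 1) - 4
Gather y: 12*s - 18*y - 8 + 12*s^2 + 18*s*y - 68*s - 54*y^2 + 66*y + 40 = 12*s^2 - 56*s - 54*y^2 + y*(18*s + 48) + 32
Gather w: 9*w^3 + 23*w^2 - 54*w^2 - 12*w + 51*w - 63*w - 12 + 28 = 9*w^3 - 31*w^2 - 24*w + 16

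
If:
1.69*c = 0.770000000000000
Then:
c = 0.46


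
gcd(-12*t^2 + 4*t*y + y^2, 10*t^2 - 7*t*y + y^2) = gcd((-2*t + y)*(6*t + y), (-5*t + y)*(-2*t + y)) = -2*t + y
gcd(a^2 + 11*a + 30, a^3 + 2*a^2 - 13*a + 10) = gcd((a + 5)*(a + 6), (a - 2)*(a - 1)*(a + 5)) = a + 5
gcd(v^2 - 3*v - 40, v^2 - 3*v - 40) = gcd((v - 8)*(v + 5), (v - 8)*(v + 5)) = v^2 - 3*v - 40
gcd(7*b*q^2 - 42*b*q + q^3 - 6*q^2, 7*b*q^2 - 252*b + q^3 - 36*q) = 7*b*q - 42*b + q^2 - 6*q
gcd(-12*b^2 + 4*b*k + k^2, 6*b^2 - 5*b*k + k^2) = 2*b - k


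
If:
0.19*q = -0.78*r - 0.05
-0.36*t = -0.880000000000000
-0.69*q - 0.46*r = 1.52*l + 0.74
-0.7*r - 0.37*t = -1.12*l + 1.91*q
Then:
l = -0.22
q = -0.64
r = 0.09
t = 2.44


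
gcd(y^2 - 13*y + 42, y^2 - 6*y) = y - 6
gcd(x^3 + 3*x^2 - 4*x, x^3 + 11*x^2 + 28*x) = x^2 + 4*x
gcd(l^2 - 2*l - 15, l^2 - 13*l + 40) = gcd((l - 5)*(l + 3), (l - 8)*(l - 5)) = l - 5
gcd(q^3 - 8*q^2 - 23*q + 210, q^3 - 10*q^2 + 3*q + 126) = q^2 - 13*q + 42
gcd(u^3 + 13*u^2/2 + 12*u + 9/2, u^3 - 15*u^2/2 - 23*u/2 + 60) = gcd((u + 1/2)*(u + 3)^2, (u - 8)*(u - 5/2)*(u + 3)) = u + 3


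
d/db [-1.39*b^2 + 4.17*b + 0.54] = 4.17 - 2.78*b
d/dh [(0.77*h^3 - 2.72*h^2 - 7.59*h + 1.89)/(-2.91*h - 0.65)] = (-4.4814*h^3 + 6.4137*h^2 + 3.536*h + 10.4334)/(8.4681*h^2 + 3.783*h + 0.4225)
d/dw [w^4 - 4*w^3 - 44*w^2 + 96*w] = 4*w^3 - 12*w^2 - 88*w + 96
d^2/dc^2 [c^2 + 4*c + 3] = 2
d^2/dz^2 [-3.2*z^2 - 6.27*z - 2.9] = -6.40000000000000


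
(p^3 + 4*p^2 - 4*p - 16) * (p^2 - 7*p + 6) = p^5 - 3*p^4 - 26*p^3 + 36*p^2 + 88*p - 96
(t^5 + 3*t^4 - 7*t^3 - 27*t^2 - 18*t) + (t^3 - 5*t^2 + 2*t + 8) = t^5 + 3*t^4 - 6*t^3 - 32*t^2 - 16*t + 8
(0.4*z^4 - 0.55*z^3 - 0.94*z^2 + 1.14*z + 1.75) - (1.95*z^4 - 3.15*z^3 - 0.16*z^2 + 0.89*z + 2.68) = -1.55*z^4 + 2.6*z^3 - 0.78*z^2 + 0.25*z - 0.93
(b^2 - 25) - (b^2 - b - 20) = b - 5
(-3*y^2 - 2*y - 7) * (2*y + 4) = -6*y^3 - 16*y^2 - 22*y - 28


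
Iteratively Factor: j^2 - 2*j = (j)*(j - 2)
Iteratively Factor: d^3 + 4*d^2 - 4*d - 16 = (d - 2)*(d^2 + 6*d + 8) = (d - 2)*(d + 2)*(d + 4)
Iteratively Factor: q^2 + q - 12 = (q - 3)*(q + 4)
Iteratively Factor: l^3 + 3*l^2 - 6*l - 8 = (l + 4)*(l^2 - l - 2) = (l - 2)*(l + 4)*(l + 1)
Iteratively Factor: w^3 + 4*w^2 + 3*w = (w + 1)*(w^2 + 3*w) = (w + 1)*(w + 3)*(w)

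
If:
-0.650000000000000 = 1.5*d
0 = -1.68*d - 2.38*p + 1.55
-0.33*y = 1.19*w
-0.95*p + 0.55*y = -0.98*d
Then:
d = -0.43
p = 0.96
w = -0.67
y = 2.43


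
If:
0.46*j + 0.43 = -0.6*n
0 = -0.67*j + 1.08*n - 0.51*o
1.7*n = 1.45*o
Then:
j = -0.33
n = -0.46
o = -0.54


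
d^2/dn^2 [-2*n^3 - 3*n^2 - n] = -12*n - 6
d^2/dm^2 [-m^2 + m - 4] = -2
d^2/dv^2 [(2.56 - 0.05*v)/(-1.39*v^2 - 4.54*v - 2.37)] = ((6.6628 - 0.417*v)*(1.39*v^2 + 4.54*v + 2.37) + (0.05*v - 2.56)*(2.78*v + 4.54)*(5.56*v + 9.08))/(1.39*v^2 + 4.54*v + 2.37)^3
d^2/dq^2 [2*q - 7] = 0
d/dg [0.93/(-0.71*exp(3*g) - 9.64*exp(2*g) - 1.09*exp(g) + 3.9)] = (1.9809*exp(2*g) + 17.9304*exp(g) + 1.0137)*exp(g)/(0.71*exp(3*g) + 9.64*exp(2*g) + 1.09*exp(g) - 3.9)^2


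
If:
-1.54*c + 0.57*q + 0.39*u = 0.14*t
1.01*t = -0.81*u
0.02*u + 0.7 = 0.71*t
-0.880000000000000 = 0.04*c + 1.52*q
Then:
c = -0.60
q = -0.56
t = 0.95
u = -1.19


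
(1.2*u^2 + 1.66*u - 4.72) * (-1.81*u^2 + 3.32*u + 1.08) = -2.172*u^4 + 0.9794*u^3 + 15.3504*u^2 - 13.8776*u - 5.0976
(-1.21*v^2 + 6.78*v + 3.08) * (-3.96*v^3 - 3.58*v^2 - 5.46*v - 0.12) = 4.7916*v^5 - 22.517*v^4 - 29.8626*v^3 - 47.9*v^2 - 17.6304*v - 0.3696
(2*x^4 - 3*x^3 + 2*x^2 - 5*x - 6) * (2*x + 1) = 4*x^5 - 4*x^4 + x^3 - 8*x^2 - 17*x - 6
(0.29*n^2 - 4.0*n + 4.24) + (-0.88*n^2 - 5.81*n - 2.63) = -0.59*n^2 - 9.81*n + 1.61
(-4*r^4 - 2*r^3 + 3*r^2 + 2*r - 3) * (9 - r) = 4*r^5 - 34*r^4 - 21*r^3 + 25*r^2 + 21*r - 27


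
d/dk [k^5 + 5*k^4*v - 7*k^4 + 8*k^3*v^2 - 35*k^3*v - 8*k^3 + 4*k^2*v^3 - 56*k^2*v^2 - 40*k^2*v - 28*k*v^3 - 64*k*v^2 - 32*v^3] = 5*k^4 + 20*k^3*v - 28*k^3 + 24*k^2*v^2 - 105*k^2*v - 24*k^2 + 8*k*v^3 - 112*k*v^2 - 80*k*v - 28*v^3 - 64*v^2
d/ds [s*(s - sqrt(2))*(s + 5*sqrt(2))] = 3*s^2 + 8*sqrt(2)*s - 10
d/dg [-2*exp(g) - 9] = -2*exp(g)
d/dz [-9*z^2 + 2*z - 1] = 2 - 18*z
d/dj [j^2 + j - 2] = 2*j + 1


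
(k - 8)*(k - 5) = k^2 - 13*k + 40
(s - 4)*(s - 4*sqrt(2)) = s^2 - 4*sqrt(2)*s - 4*s + 16*sqrt(2)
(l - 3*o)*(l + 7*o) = l^2 + 4*l*o - 21*o^2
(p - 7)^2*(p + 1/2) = p^3 - 27*p^2/2 + 42*p + 49/2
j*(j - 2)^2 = j^3 - 4*j^2 + 4*j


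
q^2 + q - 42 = (q - 6)*(q + 7)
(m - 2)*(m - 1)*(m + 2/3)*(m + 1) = m^4 - 4*m^3/3 - 7*m^2/3 + 4*m/3 + 4/3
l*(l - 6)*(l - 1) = l^3 - 7*l^2 + 6*l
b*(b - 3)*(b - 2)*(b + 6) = b^4 + b^3 - 24*b^2 + 36*b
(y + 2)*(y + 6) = y^2 + 8*y + 12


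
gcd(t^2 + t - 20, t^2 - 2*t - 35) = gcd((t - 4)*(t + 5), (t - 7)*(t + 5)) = t + 5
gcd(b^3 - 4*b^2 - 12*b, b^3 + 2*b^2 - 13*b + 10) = 1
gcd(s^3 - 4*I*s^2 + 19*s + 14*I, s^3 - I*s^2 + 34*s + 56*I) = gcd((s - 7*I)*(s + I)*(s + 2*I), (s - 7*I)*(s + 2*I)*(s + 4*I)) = s^2 - 5*I*s + 14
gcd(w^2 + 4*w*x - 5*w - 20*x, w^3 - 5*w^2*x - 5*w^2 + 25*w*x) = w - 5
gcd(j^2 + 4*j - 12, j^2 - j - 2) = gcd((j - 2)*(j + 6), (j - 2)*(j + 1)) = j - 2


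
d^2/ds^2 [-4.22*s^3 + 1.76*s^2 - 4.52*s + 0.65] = 3.52 - 25.32*s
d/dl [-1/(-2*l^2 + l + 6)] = (1 - 4*l)/(-2*l^2 + l + 6)^2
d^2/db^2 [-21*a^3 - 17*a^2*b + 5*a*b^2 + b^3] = 10*a + 6*b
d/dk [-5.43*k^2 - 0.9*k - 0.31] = -10.86*k - 0.9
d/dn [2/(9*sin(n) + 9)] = -2*cos(n)/(9*(sin(n) + 1)^2)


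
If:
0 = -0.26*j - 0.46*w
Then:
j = -1.76923076923077*w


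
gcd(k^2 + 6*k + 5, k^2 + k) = k + 1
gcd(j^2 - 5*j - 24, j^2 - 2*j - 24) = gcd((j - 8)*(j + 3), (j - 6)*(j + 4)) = 1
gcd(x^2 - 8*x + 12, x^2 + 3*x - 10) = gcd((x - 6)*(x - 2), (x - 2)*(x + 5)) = x - 2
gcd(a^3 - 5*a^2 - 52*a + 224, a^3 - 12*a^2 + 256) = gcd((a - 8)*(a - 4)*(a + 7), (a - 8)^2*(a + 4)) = a - 8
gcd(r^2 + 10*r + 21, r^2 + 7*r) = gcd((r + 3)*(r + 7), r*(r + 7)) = r + 7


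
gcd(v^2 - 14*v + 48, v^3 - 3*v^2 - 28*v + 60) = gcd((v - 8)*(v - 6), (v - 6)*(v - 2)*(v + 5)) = v - 6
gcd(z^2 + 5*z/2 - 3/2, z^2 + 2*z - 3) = z + 3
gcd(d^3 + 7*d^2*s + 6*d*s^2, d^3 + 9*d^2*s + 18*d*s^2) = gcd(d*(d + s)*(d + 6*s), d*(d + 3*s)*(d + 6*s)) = d^2 + 6*d*s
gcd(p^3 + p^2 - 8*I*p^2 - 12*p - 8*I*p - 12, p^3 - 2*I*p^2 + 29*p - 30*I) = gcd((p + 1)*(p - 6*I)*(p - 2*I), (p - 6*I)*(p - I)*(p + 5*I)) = p - 6*I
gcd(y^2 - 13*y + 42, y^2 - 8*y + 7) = y - 7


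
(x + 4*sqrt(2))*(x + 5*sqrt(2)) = x^2 + 9*sqrt(2)*x + 40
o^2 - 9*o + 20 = (o - 5)*(o - 4)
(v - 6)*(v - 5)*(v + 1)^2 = v^4 - 9*v^3 + 9*v^2 + 49*v + 30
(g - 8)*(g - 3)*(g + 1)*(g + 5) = g^4 - 5*g^3 - 37*g^2 + 89*g + 120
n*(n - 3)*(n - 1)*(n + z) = n^4 + n^3*z - 4*n^3 - 4*n^2*z + 3*n^2 + 3*n*z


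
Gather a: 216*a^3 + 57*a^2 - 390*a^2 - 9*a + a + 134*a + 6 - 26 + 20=216*a^3 - 333*a^2 + 126*a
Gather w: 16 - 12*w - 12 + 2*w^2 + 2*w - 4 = 2*w^2 - 10*w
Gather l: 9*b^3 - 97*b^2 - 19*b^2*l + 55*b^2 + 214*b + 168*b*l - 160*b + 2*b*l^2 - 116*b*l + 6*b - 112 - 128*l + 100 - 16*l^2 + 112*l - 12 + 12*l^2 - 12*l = 9*b^3 - 42*b^2 + 60*b + l^2*(2*b - 4) + l*(-19*b^2 + 52*b - 28) - 24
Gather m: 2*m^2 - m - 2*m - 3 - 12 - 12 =2*m^2 - 3*m - 27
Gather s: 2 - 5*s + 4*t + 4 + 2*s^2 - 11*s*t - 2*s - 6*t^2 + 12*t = 2*s^2 + s*(-11*t - 7) - 6*t^2 + 16*t + 6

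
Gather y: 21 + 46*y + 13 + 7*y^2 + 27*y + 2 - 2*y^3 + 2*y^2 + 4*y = -2*y^3 + 9*y^2 + 77*y + 36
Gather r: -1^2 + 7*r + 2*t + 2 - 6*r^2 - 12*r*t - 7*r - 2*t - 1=-6*r^2 - 12*r*t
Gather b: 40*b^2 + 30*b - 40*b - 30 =40*b^2 - 10*b - 30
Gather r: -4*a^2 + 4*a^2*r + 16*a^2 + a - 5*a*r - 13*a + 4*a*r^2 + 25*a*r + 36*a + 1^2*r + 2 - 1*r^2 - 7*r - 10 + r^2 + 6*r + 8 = 12*a^2 + 4*a*r^2 + 24*a + r*(4*a^2 + 20*a)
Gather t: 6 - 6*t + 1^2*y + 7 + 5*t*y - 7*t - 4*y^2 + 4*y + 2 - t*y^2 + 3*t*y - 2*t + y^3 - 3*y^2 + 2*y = t*(-y^2 + 8*y - 15) + y^3 - 7*y^2 + 7*y + 15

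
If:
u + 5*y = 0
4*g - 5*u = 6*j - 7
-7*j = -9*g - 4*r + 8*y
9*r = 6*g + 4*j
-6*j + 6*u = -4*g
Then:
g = 3423/12155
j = 10017/12155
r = 518/935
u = 7/11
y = -7/55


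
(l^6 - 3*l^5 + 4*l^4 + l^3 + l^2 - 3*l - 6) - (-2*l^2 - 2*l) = l^6 - 3*l^5 + 4*l^4 + l^3 + 3*l^2 - l - 6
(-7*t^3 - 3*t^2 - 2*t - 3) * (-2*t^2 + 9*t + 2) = 14*t^5 - 57*t^4 - 37*t^3 - 18*t^2 - 31*t - 6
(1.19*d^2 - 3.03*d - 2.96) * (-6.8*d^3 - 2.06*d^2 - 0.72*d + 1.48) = -8.092*d^5 + 18.1526*d^4 + 25.513*d^3 + 10.0404*d^2 - 2.3532*d - 4.3808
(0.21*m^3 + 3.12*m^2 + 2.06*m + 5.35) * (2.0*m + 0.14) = 0.42*m^4 + 6.2694*m^3 + 4.5568*m^2 + 10.9884*m + 0.749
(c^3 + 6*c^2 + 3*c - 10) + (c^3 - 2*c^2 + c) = 2*c^3 + 4*c^2 + 4*c - 10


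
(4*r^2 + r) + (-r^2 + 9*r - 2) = 3*r^2 + 10*r - 2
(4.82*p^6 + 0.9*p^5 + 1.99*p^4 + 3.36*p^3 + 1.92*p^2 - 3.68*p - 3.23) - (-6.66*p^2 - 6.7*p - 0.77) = 4.82*p^6 + 0.9*p^5 + 1.99*p^4 + 3.36*p^3 + 8.58*p^2 + 3.02*p - 2.46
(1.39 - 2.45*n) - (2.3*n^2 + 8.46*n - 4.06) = -2.3*n^2 - 10.91*n + 5.45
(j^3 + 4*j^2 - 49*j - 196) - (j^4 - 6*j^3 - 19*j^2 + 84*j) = -j^4 + 7*j^3 + 23*j^2 - 133*j - 196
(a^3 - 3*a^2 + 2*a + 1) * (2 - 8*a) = -8*a^4 + 26*a^3 - 22*a^2 - 4*a + 2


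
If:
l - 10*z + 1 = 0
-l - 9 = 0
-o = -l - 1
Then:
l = -9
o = -8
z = -4/5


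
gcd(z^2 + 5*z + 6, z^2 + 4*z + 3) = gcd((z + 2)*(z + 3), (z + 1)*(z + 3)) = z + 3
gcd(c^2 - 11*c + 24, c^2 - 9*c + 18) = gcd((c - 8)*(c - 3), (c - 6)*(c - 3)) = c - 3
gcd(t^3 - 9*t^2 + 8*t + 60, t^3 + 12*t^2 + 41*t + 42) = t + 2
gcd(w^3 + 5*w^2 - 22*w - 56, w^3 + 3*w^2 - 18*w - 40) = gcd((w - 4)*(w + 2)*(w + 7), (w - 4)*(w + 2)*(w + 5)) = w^2 - 2*w - 8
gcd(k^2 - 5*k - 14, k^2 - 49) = k - 7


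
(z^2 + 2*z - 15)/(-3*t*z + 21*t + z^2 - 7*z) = (-z^2 - 2*z + 15)/(3*t*z - 21*t - z^2 + 7*z)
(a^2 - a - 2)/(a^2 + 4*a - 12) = (a + 1)/(a + 6)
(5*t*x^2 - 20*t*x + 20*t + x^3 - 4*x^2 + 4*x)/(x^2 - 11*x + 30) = (5*t*x^2 - 20*t*x + 20*t + x^3 - 4*x^2 + 4*x)/(x^2 - 11*x + 30)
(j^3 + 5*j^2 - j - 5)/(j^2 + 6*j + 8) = (j^3 + 5*j^2 - j - 5)/(j^2 + 6*j + 8)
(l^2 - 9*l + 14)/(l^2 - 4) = (l - 7)/(l + 2)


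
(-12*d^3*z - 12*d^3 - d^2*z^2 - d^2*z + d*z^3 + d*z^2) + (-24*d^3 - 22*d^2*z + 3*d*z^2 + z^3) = -12*d^3*z - 36*d^3 - d^2*z^2 - 23*d^2*z + d*z^3 + 4*d*z^2 + z^3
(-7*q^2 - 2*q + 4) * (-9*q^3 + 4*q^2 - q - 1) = 63*q^5 - 10*q^4 - 37*q^3 + 25*q^2 - 2*q - 4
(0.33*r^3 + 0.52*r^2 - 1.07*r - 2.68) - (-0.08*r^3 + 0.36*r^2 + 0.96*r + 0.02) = 0.41*r^3 + 0.16*r^2 - 2.03*r - 2.7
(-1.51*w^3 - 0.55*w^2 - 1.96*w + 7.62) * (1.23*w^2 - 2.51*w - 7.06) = -1.8573*w^5 + 3.1136*w^4 + 9.6303*w^3 + 18.1752*w^2 - 5.2886*w - 53.7972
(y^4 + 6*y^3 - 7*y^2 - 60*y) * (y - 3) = y^5 + 3*y^4 - 25*y^3 - 39*y^2 + 180*y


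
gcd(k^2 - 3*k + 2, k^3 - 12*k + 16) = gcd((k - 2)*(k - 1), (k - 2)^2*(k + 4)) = k - 2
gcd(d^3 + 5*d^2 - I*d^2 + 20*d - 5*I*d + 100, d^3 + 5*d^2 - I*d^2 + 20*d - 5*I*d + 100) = d^3 + d^2*(5 - I) + d*(20 - 5*I) + 100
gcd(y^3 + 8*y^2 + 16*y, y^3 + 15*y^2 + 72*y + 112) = y^2 + 8*y + 16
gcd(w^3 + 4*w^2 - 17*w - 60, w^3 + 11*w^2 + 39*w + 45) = w^2 + 8*w + 15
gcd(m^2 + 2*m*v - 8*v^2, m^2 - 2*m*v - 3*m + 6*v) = -m + 2*v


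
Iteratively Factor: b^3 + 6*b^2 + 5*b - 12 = (b - 1)*(b^2 + 7*b + 12) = (b - 1)*(b + 3)*(b + 4)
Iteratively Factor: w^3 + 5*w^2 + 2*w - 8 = (w + 2)*(w^2 + 3*w - 4) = (w - 1)*(w + 2)*(w + 4)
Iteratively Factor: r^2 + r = (r + 1)*(r)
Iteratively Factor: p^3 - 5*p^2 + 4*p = (p - 4)*(p^2 - p) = (p - 4)*(p - 1)*(p)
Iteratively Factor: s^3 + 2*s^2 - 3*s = (s + 3)*(s^2 - s) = s*(s + 3)*(s - 1)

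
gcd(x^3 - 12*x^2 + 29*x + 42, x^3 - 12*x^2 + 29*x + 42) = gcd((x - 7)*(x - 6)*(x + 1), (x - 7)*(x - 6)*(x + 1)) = x^3 - 12*x^2 + 29*x + 42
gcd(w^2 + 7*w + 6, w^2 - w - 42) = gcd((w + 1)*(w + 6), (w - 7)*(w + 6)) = w + 6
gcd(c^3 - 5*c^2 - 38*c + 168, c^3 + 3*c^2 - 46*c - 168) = c^2 - c - 42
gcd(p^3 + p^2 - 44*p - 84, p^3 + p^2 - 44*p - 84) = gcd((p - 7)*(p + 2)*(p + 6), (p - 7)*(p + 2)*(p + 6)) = p^3 + p^2 - 44*p - 84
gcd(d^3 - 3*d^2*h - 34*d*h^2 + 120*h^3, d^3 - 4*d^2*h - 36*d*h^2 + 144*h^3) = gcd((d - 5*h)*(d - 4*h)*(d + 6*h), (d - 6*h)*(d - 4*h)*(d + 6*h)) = d^2 + 2*d*h - 24*h^2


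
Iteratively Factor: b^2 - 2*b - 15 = (b + 3)*(b - 5)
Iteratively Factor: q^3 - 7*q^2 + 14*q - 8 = (q - 2)*(q^2 - 5*q + 4) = (q - 4)*(q - 2)*(q - 1)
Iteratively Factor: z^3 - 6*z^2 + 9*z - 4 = (z - 4)*(z^2 - 2*z + 1) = (z - 4)*(z - 1)*(z - 1)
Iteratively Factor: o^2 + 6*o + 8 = (o + 2)*(o + 4)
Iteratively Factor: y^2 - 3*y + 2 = (y - 2)*(y - 1)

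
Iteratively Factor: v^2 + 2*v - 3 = (v - 1)*(v + 3)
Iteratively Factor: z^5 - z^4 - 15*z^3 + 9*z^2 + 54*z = (z + 2)*(z^4 - 3*z^3 - 9*z^2 + 27*z) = (z + 2)*(z + 3)*(z^3 - 6*z^2 + 9*z) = z*(z + 2)*(z + 3)*(z^2 - 6*z + 9) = z*(z - 3)*(z + 2)*(z + 3)*(z - 3)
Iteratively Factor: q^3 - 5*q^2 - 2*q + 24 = (q - 3)*(q^2 - 2*q - 8) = (q - 4)*(q - 3)*(q + 2)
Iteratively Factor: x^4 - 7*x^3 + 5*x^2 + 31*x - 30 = (x + 2)*(x^3 - 9*x^2 + 23*x - 15) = (x - 3)*(x + 2)*(x^2 - 6*x + 5) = (x - 3)*(x - 1)*(x + 2)*(x - 5)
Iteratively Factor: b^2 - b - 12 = (b - 4)*(b + 3)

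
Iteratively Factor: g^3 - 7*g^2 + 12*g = (g)*(g^2 - 7*g + 12) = g*(g - 4)*(g - 3)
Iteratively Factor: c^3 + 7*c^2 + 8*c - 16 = (c - 1)*(c^2 + 8*c + 16) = (c - 1)*(c + 4)*(c + 4)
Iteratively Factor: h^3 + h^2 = (h + 1)*(h^2) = h*(h + 1)*(h)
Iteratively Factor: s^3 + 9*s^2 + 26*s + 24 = (s + 4)*(s^2 + 5*s + 6) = (s + 2)*(s + 4)*(s + 3)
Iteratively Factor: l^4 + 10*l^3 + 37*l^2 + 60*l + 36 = (l + 2)*(l^3 + 8*l^2 + 21*l + 18) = (l + 2)*(l + 3)*(l^2 + 5*l + 6) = (l + 2)^2*(l + 3)*(l + 3)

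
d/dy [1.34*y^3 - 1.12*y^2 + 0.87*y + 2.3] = 4.02*y^2 - 2.24*y + 0.87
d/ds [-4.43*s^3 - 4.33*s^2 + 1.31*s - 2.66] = -13.29*s^2 - 8.66*s + 1.31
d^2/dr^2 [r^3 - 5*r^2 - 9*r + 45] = 6*r - 10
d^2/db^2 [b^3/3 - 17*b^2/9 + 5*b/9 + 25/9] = 2*b - 34/9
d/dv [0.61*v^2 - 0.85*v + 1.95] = 1.22*v - 0.85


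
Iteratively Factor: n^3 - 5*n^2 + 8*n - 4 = (n - 1)*(n^2 - 4*n + 4) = (n - 2)*(n - 1)*(n - 2)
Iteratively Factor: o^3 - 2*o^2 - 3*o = (o)*(o^2 - 2*o - 3) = o*(o - 3)*(o + 1)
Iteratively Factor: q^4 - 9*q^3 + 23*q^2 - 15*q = (q)*(q^3 - 9*q^2 + 23*q - 15) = q*(q - 3)*(q^2 - 6*q + 5) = q*(q - 5)*(q - 3)*(q - 1)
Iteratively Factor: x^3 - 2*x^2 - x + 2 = (x - 2)*(x^2 - 1) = (x - 2)*(x - 1)*(x + 1)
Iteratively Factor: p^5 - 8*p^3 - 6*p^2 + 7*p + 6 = (p + 2)*(p^4 - 2*p^3 - 4*p^2 + 2*p + 3) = (p + 1)*(p + 2)*(p^3 - 3*p^2 - p + 3) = (p + 1)^2*(p + 2)*(p^2 - 4*p + 3) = (p - 3)*(p + 1)^2*(p + 2)*(p - 1)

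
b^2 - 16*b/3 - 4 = (b - 6)*(b + 2/3)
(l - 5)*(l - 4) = l^2 - 9*l + 20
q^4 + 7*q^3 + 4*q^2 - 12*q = q*(q - 1)*(q + 2)*(q + 6)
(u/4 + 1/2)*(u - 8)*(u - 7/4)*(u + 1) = u^4/4 - 27*u^3/16 - 53*u^2/16 + 45*u/8 + 7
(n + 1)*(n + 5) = n^2 + 6*n + 5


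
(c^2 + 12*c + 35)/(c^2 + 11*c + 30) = (c + 7)/(c + 6)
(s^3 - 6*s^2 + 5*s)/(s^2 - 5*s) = s - 1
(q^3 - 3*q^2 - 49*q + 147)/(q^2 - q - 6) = (q^2 - 49)/(q + 2)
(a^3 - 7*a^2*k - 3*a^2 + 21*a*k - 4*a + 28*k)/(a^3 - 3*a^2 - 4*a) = (a - 7*k)/a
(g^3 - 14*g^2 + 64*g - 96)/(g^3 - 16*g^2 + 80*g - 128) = (g - 6)/(g - 8)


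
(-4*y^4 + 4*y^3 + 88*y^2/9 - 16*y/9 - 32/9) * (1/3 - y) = 4*y^5 - 16*y^4/3 - 76*y^3/9 + 136*y^2/27 + 80*y/27 - 32/27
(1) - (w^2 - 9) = 10 - w^2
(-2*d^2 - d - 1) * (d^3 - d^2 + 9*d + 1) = -2*d^5 + d^4 - 18*d^3 - 10*d^2 - 10*d - 1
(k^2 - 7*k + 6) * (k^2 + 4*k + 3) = k^4 - 3*k^3 - 19*k^2 + 3*k + 18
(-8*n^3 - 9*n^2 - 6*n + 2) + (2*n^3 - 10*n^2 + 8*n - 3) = -6*n^3 - 19*n^2 + 2*n - 1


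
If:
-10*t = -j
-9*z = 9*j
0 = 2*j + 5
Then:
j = -5/2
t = -1/4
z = 5/2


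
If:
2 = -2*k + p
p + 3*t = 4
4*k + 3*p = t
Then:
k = -1/2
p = 1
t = 1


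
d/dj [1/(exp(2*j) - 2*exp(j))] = 2*(1 - exp(j))*exp(-j)/(exp(j) - 2)^2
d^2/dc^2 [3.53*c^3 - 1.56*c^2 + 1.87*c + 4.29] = 21.18*c - 3.12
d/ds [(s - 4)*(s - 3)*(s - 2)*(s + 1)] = 4*s^3 - 24*s^2 + 34*s + 2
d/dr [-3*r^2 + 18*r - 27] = 18 - 6*r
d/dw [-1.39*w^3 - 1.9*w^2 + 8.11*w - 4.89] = -4.17*w^2 - 3.8*w + 8.11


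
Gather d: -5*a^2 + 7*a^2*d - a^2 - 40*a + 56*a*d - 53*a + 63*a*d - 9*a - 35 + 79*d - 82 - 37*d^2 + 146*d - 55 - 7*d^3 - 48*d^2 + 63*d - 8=-6*a^2 - 102*a - 7*d^3 - 85*d^2 + d*(7*a^2 + 119*a + 288) - 180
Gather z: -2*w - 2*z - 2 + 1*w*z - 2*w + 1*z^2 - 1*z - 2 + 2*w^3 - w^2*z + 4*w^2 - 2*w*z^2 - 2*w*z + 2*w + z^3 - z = 2*w^3 + 4*w^2 - 2*w + z^3 + z^2*(1 - 2*w) + z*(-w^2 - w - 4) - 4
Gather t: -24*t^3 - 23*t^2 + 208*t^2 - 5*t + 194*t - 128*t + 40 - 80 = -24*t^3 + 185*t^2 + 61*t - 40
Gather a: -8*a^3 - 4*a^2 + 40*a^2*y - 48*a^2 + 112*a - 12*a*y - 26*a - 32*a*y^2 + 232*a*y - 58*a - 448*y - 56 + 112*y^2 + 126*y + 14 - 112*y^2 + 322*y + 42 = -8*a^3 + a^2*(40*y - 52) + a*(-32*y^2 + 220*y + 28)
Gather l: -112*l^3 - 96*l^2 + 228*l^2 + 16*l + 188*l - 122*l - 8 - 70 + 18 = -112*l^3 + 132*l^2 + 82*l - 60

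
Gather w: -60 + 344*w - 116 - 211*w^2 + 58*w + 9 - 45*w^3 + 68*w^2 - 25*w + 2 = -45*w^3 - 143*w^2 + 377*w - 165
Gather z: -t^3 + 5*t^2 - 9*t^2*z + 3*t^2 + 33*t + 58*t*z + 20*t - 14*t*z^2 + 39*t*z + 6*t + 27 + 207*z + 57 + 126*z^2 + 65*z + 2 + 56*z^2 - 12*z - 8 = -t^3 + 8*t^2 + 59*t + z^2*(182 - 14*t) + z*(-9*t^2 + 97*t + 260) + 78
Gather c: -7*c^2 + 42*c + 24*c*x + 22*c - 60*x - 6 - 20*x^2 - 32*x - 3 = -7*c^2 + c*(24*x + 64) - 20*x^2 - 92*x - 9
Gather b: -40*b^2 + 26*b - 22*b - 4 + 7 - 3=-40*b^2 + 4*b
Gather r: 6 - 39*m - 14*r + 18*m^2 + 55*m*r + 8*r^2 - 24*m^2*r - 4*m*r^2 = 18*m^2 - 39*m + r^2*(8 - 4*m) + r*(-24*m^2 + 55*m - 14) + 6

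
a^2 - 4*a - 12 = (a - 6)*(a + 2)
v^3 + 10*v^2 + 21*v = v*(v + 3)*(v + 7)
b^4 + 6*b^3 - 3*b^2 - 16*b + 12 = (b - 1)^2*(b + 2)*(b + 6)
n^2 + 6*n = n*(n + 6)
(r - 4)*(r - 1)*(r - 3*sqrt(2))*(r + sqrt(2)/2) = r^4 - 5*r^3 - 5*sqrt(2)*r^3/2 + r^2 + 25*sqrt(2)*r^2/2 - 10*sqrt(2)*r + 15*r - 12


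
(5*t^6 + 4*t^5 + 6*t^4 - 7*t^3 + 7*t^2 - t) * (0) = 0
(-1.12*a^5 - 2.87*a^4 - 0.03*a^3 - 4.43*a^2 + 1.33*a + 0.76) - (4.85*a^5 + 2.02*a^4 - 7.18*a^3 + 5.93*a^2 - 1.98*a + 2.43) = -5.97*a^5 - 4.89*a^4 + 7.15*a^3 - 10.36*a^2 + 3.31*a - 1.67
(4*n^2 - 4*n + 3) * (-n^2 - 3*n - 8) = -4*n^4 - 8*n^3 - 23*n^2 + 23*n - 24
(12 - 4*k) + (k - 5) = 7 - 3*k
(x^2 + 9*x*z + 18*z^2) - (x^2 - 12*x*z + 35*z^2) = 21*x*z - 17*z^2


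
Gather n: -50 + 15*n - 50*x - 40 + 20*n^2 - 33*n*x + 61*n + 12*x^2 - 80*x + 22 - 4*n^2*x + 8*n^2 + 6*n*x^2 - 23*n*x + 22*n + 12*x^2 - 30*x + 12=n^2*(28 - 4*x) + n*(6*x^2 - 56*x + 98) + 24*x^2 - 160*x - 56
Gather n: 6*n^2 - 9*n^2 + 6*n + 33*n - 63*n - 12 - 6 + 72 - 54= -3*n^2 - 24*n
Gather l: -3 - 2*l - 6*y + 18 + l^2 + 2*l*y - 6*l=l^2 + l*(2*y - 8) - 6*y + 15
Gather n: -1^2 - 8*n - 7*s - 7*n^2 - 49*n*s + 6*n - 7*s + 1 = -7*n^2 + n*(-49*s - 2) - 14*s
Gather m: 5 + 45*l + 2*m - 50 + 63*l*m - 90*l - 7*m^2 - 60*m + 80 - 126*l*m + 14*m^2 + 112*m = -45*l + 7*m^2 + m*(54 - 63*l) + 35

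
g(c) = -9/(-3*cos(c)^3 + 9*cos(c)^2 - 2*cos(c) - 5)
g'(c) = -9*(-9*sin(c)*cos(c)^2 + 18*sin(c)*cos(c) - 2*sin(c))/(-3*cos(c)^3 + 9*cos(c)^2 - 2*cos(c) - 5)^2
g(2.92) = -1.08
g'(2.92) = 0.81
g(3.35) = -1.07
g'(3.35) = -0.75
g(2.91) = -1.09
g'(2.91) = 0.85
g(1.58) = 1.81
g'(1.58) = 0.79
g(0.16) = 8.26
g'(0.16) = -8.46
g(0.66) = 3.69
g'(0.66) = -6.11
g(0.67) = 3.62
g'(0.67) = -5.96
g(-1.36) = 1.78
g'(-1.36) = 0.47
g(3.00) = -1.03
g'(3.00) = 0.48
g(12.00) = 4.32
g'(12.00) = 7.56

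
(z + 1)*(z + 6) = z^2 + 7*z + 6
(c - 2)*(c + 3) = c^2 + c - 6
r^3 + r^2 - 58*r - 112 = (r - 8)*(r + 2)*(r + 7)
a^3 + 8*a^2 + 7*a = a*(a + 1)*(a + 7)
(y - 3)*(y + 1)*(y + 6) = y^3 + 4*y^2 - 15*y - 18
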